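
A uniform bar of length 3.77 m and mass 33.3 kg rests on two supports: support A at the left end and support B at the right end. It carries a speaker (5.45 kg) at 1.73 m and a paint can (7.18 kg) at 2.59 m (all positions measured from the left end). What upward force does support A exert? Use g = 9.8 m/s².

R_A ≈ 214 N

About support B:
Beam weight: 33.3 × 9.8 = 326.3 N down at 1.885 m → arm 1.885 m, τ = 326.3 × 1.885 = 615.1 N·m counterclockwise.
Speaker: 5.45 × 9.8 = 53.41 N down at 1.73 m → arm 2.04 m, τ = 53.41 × 2.04 = 109 N·m counterclockwise.
Paint can: 7.18 × 9.8 = 70.36 N down at 2.59 m → arm 1.18 m, τ = 70.36 × 1.18 = 83.02 N·m counterclockwise.
Net load moment about support B = 807.1 N·m counterclockwise.
Reaction R at support A is upward at 0 m, arm 3.77 m → moment R × 3.77 clockwise.
For rotational equilibrium, R × 3.77 = 807.1, so R = 214 N.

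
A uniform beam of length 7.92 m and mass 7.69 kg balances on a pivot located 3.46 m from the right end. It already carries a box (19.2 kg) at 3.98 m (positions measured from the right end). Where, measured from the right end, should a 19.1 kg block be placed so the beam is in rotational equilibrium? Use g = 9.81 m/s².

Choose the pivot (at 3.46 m from the right end) as the axis so the support reaction has zero arm there.
Beam weight: 7.69 × 9.81 = 75.44 N down at 3.96 m → arm 0.5 m, τ = 75.44 × 0.5 = 37.72 N·m counterclockwise.
Box: 19.2 × 9.81 = 188.4 N down at 3.98 m → arm 0.52 m, τ = 188.4 × 0.52 = 97.97 N·m counterclockwise.
Net moment of existing loads = 135.7 N·m counterclockwise.
The block weighs 19.1 × 9.81 = 187.4 N and must supply an equal clockwise moment, so its lever arm about the pivot is 135.7 / 187.4 = 0.724 m.
That puts it at 3.46 − 0.724 = 2.74 m from the right end.

x ≈ 2.74 m from the right end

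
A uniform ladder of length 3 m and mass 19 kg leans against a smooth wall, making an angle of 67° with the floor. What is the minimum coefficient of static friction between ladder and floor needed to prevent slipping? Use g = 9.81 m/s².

Choose the foot of the ladder as the axis so the floor normal and friction both act there and drop out.
Ladder weight 19×9.81 = 186.4 N acts at 1.5 m along the ladder; its horizontal arm is 1.5·cos67° = 0.5861 m → τ = 109.2 N·m clockwise.
Wall normal N acts horizontally at the top; its moment arm is the height L sinθ = 3·sin67° = 2.762 m, counterclockwise.
Setting net torque to zero: N × 2.762 = 109.2 → N = 39.54 N.
ΣFx = 0 ⇒ f = N_wall = 39.54 N. ΣFy = 0 ⇒ N_floor = 186.4 N.
μ_min = f / N_floor = 39.54 / 186.4 = 0.212.

μ_min ≈ 0.212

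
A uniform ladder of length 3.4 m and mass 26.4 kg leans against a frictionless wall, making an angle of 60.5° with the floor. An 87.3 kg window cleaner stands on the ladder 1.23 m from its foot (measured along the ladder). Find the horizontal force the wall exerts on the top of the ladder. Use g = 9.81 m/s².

N_wall ≈ 249 N

Sum moments about the foot of the ladder (the floor normal and friction both act there and drop out).
Ladder weight 26.4×9.81 = 259 N acts at 1.7 m along the ladder; its horizontal arm is 1.7·cos60.5° = 0.8371 m → τ = 216.8 N·m clockwise.
Window cleaner: 87.3×9.81 = 856.4 N at 1.23 m → arm 0.6057 m → τ = 518.7 N·m clockwise.
Wall normal N acts horizontally at the top; its moment arm is the height L sinθ = 3.4·sin60.5° = 2.959 m, counterclockwise.
Balancing moments: N × 2.959 = 735.5, giving N = 249 N.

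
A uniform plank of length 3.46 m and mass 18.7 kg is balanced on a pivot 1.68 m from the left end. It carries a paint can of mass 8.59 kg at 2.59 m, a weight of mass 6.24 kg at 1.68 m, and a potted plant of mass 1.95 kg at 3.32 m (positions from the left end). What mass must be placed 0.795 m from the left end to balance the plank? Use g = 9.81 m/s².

m ≈ 13.5 kg

Sum moments about the pivot (at 1.68 m from the left end) (the support reaction has zero arm there).
Beam weight: 18.7 × 9.81 = 183.4 N down at 1.73 m → arm 0.05 m, τ = 183.4 × 0.05 = 9.17 N·m clockwise.
Paint can: 8.59 × 9.81 = 84.27 N down at 2.59 m → arm 0.91 m, τ = 84.27 × 0.91 = 76.69 N·m clockwise.
Weight: acts at the pivot, moment arm 0 → no torque.
Potted plant: 1.95 × 9.81 = 19.13 N down at 3.32 m → arm 1.64 m, τ = 19.13 × 1.64 = 31.37 N·m clockwise.
Net moment of known loads = 117.2 N·m clockwise.
An unknown mass m at 0.795 m has arm 0.885 m; its moment is m·g·0.885 counterclockwise.
For rotational equilibrium, m × 9.81 × 0.885 = 117.2, so m = 117.2 / (9.81 × 0.885) = 13.5 kg.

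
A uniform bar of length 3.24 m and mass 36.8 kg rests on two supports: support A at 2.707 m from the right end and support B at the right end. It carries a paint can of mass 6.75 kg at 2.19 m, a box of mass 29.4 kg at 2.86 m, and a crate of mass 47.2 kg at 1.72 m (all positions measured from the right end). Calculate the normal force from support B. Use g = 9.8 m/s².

R_B ≈ 310 N

About support A:
Beam weight: 36.8 × 9.8 = 360.6 N down at 1.62 m → arm 1.087 m, τ = 360.6 × 1.087 = 392 N·m clockwise.
Paint can: 6.75 × 9.8 = 66.15 N down at 2.19 m → arm 0.517 m, τ = 66.15 × 0.517 = 34.2 N·m clockwise.
Box: 29.4 × 9.8 = 288.1 N down at 2.86 m → arm 0.153 m, τ = 288.1 × 0.153 = 44.08 N·m counterclockwise.
Crate: 47.2 × 9.8 = 462.6 N down at 1.72 m → arm 0.987 m, τ = 462.6 × 0.987 = 456.6 N·m clockwise.
Net load moment about support A = 838.7 N·m clockwise.
Reaction R at support B is upward at 0 m, arm 2.707 m → moment R × 2.707 counterclockwise.
Balancing moments: R × 2.707 = 838.7, giving R = 310 N.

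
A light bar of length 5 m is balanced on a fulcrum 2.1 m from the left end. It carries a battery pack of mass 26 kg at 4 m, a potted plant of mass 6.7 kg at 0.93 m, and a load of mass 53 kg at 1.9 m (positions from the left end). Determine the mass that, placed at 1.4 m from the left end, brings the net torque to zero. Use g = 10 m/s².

m ≈ 44.2 kg

Choose the fulcrum (at 2.1 m from the left end) as the axis so the support reaction has zero arm there.
Battery pack: 26 × 10 = 260 N down at 4 m → arm 1.9 m, τ = 260 × 1.9 = 494 N·m clockwise.
Potted plant: 6.7 × 10 = 67 N down at 0.93 m → arm 1.17 m, τ = 67 × 1.17 = 78.39 N·m counterclockwise.
Load: 53 × 10 = 530 N down at 1.9 m → arm 0.2 m, τ = 530 × 0.2 = 106 N·m counterclockwise.
Net moment of known loads = 309.6 N·m clockwise.
An unknown mass m at 1.4 m has arm 0.7 m; its moment is m·g·0.7 counterclockwise.
Setting net torque to zero: m × 10 × 0.7 = 309.6 → m = 309.6 / (10 × 0.7) = 44.2 kg.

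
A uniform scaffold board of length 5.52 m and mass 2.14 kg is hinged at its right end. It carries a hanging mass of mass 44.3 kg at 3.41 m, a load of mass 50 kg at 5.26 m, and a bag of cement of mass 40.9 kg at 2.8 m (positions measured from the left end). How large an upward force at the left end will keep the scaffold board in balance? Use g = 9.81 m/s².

F ≈ 397 N

Take moments about the right end.
Beam weight: 2.14 × 9.81 = 20.99 N down at 2.76 m → arm 2.76 m, τ = 20.99 × 2.76 = 57.93 N·m counterclockwise.
Hanging mass: 44.3 × 9.81 = 434.6 N down at 3.41 m → arm 2.11 m, τ = 434.6 × 2.11 = 917 N·m counterclockwise.
Load: 50 × 9.81 = 490.5 N down at 5.26 m → arm 0.26 m, τ = 490.5 × 0.26 = 127.5 N·m counterclockwise.
Bag of cement: 40.9 × 9.81 = 401.2 N down at 2.8 m → arm 2.72 m, τ = 401.2 × 2.72 = 1091 N·m counterclockwise.
Net moment of the loads = 2193 N·m counterclockwise.
The upward force F acts at the left end, arm 5.52 m, giving F × 5.52 clockwise.
Setting net torque to zero: F × 5.52 = 2193 → F = 2193 / 5.52 = 397 N.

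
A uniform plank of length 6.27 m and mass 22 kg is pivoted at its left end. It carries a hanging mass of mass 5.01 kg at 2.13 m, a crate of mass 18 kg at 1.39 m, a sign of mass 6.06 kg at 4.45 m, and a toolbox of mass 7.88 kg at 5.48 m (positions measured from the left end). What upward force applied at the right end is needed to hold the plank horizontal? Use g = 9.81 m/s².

Take moments about the left end.
Beam weight: 22 × 9.81 = 215.8 N down at 3.135 m → arm 3.135 m, τ = 215.8 × 3.135 = 676.5 N·m clockwise.
Hanging mass: 5.01 × 9.81 = 49.15 N down at 2.13 m → arm 2.13 m, τ = 49.15 × 2.13 = 104.7 N·m clockwise.
Crate: 18 × 9.81 = 176.6 N down at 1.39 m → arm 1.39 m, τ = 176.6 × 1.39 = 245.5 N·m clockwise.
Sign: 6.06 × 9.81 = 59.45 N down at 4.45 m → arm 4.45 m, τ = 59.45 × 4.45 = 264.6 N·m clockwise.
Toolbox: 7.88 × 9.81 = 77.3 N down at 5.48 m → arm 5.48 m, τ = 77.3 × 5.48 = 423.6 N·m clockwise.
Net moment of the loads = 1715 N·m clockwise.
The upward force F acts at the right end, arm 6.27 m, giving F × 6.27 counterclockwise.
For rotational equilibrium, F × 6.27 = 1715, so F = 1715 / 6.27 = 274 N.

F ≈ 274 N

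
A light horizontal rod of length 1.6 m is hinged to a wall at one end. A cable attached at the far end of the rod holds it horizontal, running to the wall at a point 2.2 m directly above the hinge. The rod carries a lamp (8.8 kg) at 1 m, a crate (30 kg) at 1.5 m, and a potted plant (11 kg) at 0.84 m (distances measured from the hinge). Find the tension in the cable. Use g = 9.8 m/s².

Sum moments about the hinge (the unknown hinge reaction has zero arm there).
Lamp: 8.8 × 9.8 = 86.24 N down at 1 m → arm 1 m, τ = 86.24 × 1 = 86.24 N·m clockwise.
Crate: 30 × 9.8 = 294 N down at 1.5 m → arm 1.5 m, τ = 294 × 1.5 = 441 N·m clockwise.
Potted plant: 11 × 9.8 = 107.8 N down at 0.84 m → arm 0.84 m, τ = 107.8 × 0.84 = 90.55 N·m clockwise.
Total clockwise load moment = 617.8 N·m.
The cable tension T acts at 1.6 m; only its component perpendicular to the rod, T sinθ, produces torque. sinθ = h/√(h²+d²) = 2.2/√(2.2²+1.6²) = 0.8087.
Balancing moments: T × 1.6 × 0.8087 = 617.8, giving T = 617.8 / 1.294 = 477 N.

T ≈ 477 N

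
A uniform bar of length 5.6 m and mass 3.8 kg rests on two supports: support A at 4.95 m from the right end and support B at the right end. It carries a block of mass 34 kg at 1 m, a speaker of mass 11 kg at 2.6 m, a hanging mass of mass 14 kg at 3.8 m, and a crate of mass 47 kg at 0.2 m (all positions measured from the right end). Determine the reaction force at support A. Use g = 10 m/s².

R_A ≈ 274 N

Taking torques about support B:
Beam weight: 3.8 × 10 = 38 N down at 2.8 m → arm 2.8 m, τ = 38 × 2.8 = 106.4 N·m counterclockwise.
Block: 34 × 10 = 340 N down at 1 m → arm 1 m, τ = 340 × 1 = 340 N·m counterclockwise.
Speaker: 11 × 10 = 110 N down at 2.6 m → arm 2.6 m, τ = 110 × 2.6 = 286 N·m counterclockwise.
Hanging mass: 14 × 10 = 140 N down at 3.8 m → arm 3.8 m, τ = 140 × 3.8 = 532 N·m counterclockwise.
Crate: 47 × 10 = 470 N down at 0.2 m → arm 0.2 m, τ = 470 × 0.2 = 94 N·m counterclockwise.
Net load moment about support B = 1358 N·m counterclockwise.
Reaction R at support A is upward at 4.95 m, arm 4.95 m → moment R × 4.95 clockwise.
Στ = 0 ⇒ R × 4.95 = 1358 ⇒ R = 274 N.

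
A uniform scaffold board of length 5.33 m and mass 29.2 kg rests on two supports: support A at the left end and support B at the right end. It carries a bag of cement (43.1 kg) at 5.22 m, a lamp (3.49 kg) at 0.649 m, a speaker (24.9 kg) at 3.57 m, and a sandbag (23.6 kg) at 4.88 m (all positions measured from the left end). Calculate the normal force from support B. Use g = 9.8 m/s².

R_B ≈ 936 N

About support A:
Beam weight: 29.2 × 9.8 = 286.2 N down at 2.665 m → arm 2.665 m, τ = 286.2 × 2.665 = 762.7 N·m clockwise.
Bag of cement: 43.1 × 9.8 = 422.4 N down at 5.22 m → arm 5.22 m, τ = 422.4 × 5.22 = 2205 N·m clockwise.
Lamp: 3.49 × 9.8 = 34.2 N down at 0.649 m → arm 0.649 m, τ = 34.2 × 0.649 = 22.2 N·m clockwise.
Speaker: 24.9 × 9.8 = 244 N down at 3.57 m → arm 3.57 m, τ = 244 × 3.57 = 871.1 N·m clockwise.
Sandbag: 23.6 × 9.8 = 231.3 N down at 4.88 m → arm 4.88 m, τ = 231.3 × 4.88 = 1129 N·m clockwise.
Net load moment about support A = 4990 N·m clockwise.
Reaction R at support B is upward at 5.33 m, arm 5.33 m → moment R × 5.33 counterclockwise.
Balancing moments: R × 5.33 = 4990, giving R = 936 N.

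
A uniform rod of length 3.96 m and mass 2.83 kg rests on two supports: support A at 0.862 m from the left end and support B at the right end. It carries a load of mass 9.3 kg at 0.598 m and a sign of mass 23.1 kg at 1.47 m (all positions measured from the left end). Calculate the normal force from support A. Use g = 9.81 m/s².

Choose support B as the axis so its reaction then has zero moment arm.
Beam weight: 2.83 × 9.81 = 27.76 N down at 1.98 m → arm 1.98 m, τ = 27.76 × 1.98 = 54.96 N·m counterclockwise.
Load: 9.3 × 9.81 = 91.23 N down at 0.598 m → arm 3.362 m, τ = 91.23 × 3.362 = 306.7 N·m counterclockwise.
Sign: 23.1 × 9.81 = 226.6 N down at 1.47 m → arm 2.49 m, τ = 226.6 × 2.49 = 564.2 N·m counterclockwise.
Net load moment about support B = 925.9 N·m counterclockwise.
Reaction R at support A is upward at 0.862 m, arm 3.098 m → moment R × 3.098 clockwise.
Στ = 0 ⇒ R × 3.098 = 925.9 ⇒ R = 299 N.

R_A ≈ 299 N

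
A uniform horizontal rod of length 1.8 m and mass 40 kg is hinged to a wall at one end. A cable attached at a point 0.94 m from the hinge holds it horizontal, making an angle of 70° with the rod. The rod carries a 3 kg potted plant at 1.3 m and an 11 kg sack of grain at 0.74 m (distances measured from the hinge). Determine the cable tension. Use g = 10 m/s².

T ≈ 544 N

Sum moments about the hinge (the unknown hinge reaction has zero arm there).
Beam weight: 40 × 10 = 400 N down at 0.9 m → arm 0.9 m, τ = 400 × 0.9 = 360 N·m clockwise.
Potted plant: 3 × 10 = 30 N down at 1.3 m → arm 1.3 m, τ = 30 × 1.3 = 39 N·m clockwise.
Sack of grain: 11 × 10 = 110 N down at 0.74 m → arm 0.74 m, τ = 110 × 0.74 = 81.4 N·m clockwise.
Total clockwise load moment = 480.4 N·m.
The cable tension T acts at 0.94 m; only its component perpendicular to the rod, T sinθ, produces torque. sin 70° = 0.9397.
Balancing moments: T × 0.94 × 0.9397 = 480.4, giving T = 480.4 / 0.8833 = 544 N.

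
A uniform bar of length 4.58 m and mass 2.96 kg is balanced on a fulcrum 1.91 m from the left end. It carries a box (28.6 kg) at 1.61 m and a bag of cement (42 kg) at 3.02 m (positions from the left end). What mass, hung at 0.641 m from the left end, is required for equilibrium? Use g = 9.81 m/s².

m ≈ 30.9 kg

Sum moments about the fulcrum (at 1.91 m from the left end) (the support reaction has zero arm there).
Beam weight: 2.96 × 9.81 = 29.04 N down at 2.29 m → arm 0.38 m, τ = 29.04 × 0.38 = 11.04 N·m clockwise.
Box: 28.6 × 9.81 = 280.6 N down at 1.61 m → arm 0.3 m, τ = 280.6 × 0.3 = 84.18 N·m counterclockwise.
Bag of cement: 42 × 9.81 = 412 N down at 3.02 m → arm 1.11 m, τ = 412 × 1.11 = 457.3 N·m clockwise.
Net moment of known loads = 384.2 N·m clockwise.
An unknown mass m at 0.641 m has arm 1.269 m; its moment is m·g·1.269 counterclockwise.
Balancing moments: m × 9.81 × 1.269 = 384.2, giving m = 384.2 / (9.81 × 1.269) = 30.9 kg.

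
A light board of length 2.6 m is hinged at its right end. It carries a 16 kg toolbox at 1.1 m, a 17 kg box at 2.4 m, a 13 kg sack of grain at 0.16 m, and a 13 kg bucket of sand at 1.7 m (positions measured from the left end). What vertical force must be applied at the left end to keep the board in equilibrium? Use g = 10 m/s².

F ≈ 272 N

Choose the right end as the axis so the unknown pivot reaction has zero arm there.
Toolbox: 16 × 10 = 160 N down at 1.1 m → arm 1.5 m, τ = 160 × 1.5 = 240 N·m counterclockwise.
Box: 17 × 10 = 170 N down at 2.4 m → arm 0.2 m, τ = 170 × 0.2 = 34 N·m counterclockwise.
Sack of grain: 13 × 10 = 130 N down at 0.16 m → arm 2.44 m, τ = 130 × 2.44 = 317.2 N·m counterclockwise.
Bucket of sand: 13 × 10 = 130 N down at 1.7 m → arm 0.9 m, τ = 130 × 0.9 = 117 N·m counterclockwise.
Net moment of the loads = 708.2 N·m counterclockwise.
The upward force F acts at the left end, arm 2.6 m, giving F × 2.6 clockwise.
Setting net torque to zero: F × 2.6 = 708.2 → F = 708.2 / 2.6 = 272 N.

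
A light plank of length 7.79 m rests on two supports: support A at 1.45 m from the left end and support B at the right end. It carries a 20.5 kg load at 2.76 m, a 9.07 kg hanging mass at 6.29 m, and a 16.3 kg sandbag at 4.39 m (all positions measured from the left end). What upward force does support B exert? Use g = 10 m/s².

Choose support A as the axis so its reaction then has zero moment arm.
Load: 20.5 × 10 = 205 N down at 2.76 m → arm 1.31 m, τ = 205 × 1.31 = 268.6 N·m clockwise.
Hanging mass: 9.07 × 10 = 90.7 N down at 6.29 m → arm 4.84 m, τ = 90.7 × 4.84 = 439 N·m clockwise.
Sandbag: 16.3 × 10 = 163 N down at 4.39 m → arm 2.94 m, τ = 163 × 2.94 = 479.2 N·m clockwise.
Net load moment about support A = 1187 N·m clockwise.
Reaction R at support B is upward at 7.79 m, arm 6.34 m → moment R × 6.34 counterclockwise.
Στ = 0 ⇒ R × 6.34 = 1187 ⇒ R = 187 N.

R_B ≈ 187 N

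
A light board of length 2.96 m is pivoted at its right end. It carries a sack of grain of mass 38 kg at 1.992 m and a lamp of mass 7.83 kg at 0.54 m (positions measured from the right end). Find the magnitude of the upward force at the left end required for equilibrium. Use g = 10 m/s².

About the right end:
Sack of grain: 38 × 10 = 380 N down at 1.992 m → arm 1.992 m, τ = 380 × 1.992 = 757 N·m counterclockwise.
Lamp: 7.83 × 10 = 78.3 N down at 0.54 m → arm 0.54 m, τ = 78.3 × 0.54 = 42.28 N·m counterclockwise.
Net moment of the loads = 799.3 N·m counterclockwise.
The upward force F acts at the left end, arm 2.96 m, giving F × 2.96 clockwise.
Setting net torque to zero: F × 2.96 = 799.3 → F = 799.3 / 2.96 = 270 N.

F ≈ 270 N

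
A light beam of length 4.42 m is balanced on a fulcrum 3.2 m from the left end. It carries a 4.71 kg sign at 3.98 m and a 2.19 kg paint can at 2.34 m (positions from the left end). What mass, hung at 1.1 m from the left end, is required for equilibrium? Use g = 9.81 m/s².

m ≈ 0.853 kg

Take moments about the fulcrum (at 3.2 m from the left end).
Sign: 4.71 × 9.81 = 46.21 N down at 3.98 m → arm 0.78 m, τ = 46.21 × 0.78 = 36.04 N·m clockwise.
Paint can: 2.19 × 9.81 = 21.48 N down at 2.34 m → arm 0.86 m, τ = 21.48 × 0.86 = 18.47 N·m counterclockwise.
Net moment of known loads = 17.57 N·m clockwise.
An unknown mass m at 1.1 m has arm 2.1 m; its moment is m·g·2.1 counterclockwise.
Balancing moments: m × 9.81 × 2.1 = 17.57, giving m = 17.57 / (9.81 × 2.1) = 0.853 kg.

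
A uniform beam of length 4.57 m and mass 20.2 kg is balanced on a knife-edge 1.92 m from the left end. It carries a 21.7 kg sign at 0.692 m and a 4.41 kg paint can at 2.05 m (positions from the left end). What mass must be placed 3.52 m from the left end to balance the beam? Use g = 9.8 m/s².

m ≈ 11.7 kg

Take moments about the knife-edge (at 1.92 m from the left end).
Beam weight: 20.2 × 9.8 = 198 N down at 2.285 m → arm 0.365 m, τ = 198 × 0.365 = 72.27 N·m clockwise.
Sign: 21.7 × 9.8 = 212.7 N down at 0.692 m → arm 1.228 m, τ = 212.7 × 1.228 = 261.2 N·m counterclockwise.
Paint can: 4.41 × 9.8 = 43.22 N down at 2.05 m → arm 0.13 m, τ = 43.22 × 0.13 = 5.619 N·m clockwise.
Net moment of known loads = 183.3 N·m counterclockwise.
An unknown mass m at 3.52 m has arm 1.6 m; its moment is m·g·1.6 clockwise.
For rotational equilibrium, m × 9.8 × 1.6 = 183.3, so m = 183.3 / (9.8 × 1.6) = 11.7 kg.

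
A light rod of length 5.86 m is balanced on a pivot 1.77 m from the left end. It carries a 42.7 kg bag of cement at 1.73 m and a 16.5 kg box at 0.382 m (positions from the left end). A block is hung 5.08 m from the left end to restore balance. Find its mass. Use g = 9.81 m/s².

Sum moments about the pivot (at 1.77 m from the left end) (the support reaction has zero arm there).
Bag of cement: 42.7 × 9.81 = 418.9 N down at 1.73 m → arm 0.04 m, τ = 418.9 × 0.04 = 16.76 N·m counterclockwise.
Box: 16.5 × 9.81 = 161.9 N down at 0.382 m → arm 1.388 m, τ = 161.9 × 1.388 = 224.7 N·m counterclockwise.
Net moment of known loads = 241.5 N·m counterclockwise.
An unknown mass m at 5.08 m has arm 3.31 m; its moment is m·g·3.31 clockwise.
Στ = 0 ⇒ m × 9.81 × 3.31 = 241.5 ⇒ m = 241.5 / (9.81 × 3.31) = 7.44 kg.

m ≈ 7.44 kg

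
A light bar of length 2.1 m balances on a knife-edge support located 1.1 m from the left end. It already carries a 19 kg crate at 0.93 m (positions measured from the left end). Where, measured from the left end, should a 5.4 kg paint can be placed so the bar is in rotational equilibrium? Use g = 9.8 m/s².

Choose the knife-edge support (at 1.1 m from the left end) as the axis so the support reaction has zero arm there.
Crate: 19 × 9.8 = 186.2 N down at 0.93 m → arm 0.17 m, τ = 186.2 × 0.17 = 31.65 N·m counterclockwise.
Net moment of existing loads = 31.65 N·m counterclockwise.
The paint can weighs 5.4 × 9.8 = 52.92 N and must supply an equal clockwise moment, so its lever arm about the knife-edge support is 31.65 / 52.92 = 0.598 m.
That puts it at 1.1 + 0.598 = 1.7 m from the left end.

x ≈ 1.7 m from the left end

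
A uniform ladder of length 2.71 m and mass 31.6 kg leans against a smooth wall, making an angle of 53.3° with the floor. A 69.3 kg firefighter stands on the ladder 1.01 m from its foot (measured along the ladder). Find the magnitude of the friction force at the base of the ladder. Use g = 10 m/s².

About the foot of the ladder:
Ladder weight 31.6×10 = 316 N acts at 1.355 m along the ladder; its horizontal arm is 1.355·cos53.3° = 0.8098 m → τ = 255.9 N·m clockwise.
Firefighter: 69.3×10 = 693 N at 1.01 m → arm 0.6036 m → τ = 418.3 N·m clockwise.
Wall normal N acts horizontally at the top; its moment arm is the height L sinθ = 2.71·sin53.3° = 2.173 m, counterclockwise.
Setting net torque to zero: N × 2.173 = 674.2 → N = 310 N.
ΣFx = 0: friction at the foot balances the wall's push, so f = N_wall = 310 N.

f ≈ 310 N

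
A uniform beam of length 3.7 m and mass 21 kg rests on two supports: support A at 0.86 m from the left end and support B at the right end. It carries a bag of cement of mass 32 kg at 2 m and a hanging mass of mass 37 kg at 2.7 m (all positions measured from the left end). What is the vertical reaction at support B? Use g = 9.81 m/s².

Sum moments about support A (its reaction then has zero moment arm).
Beam weight: 21 × 9.81 = 206 N down at 1.85 m → arm 0.99 m, τ = 206 × 0.99 = 203.9 N·m clockwise.
Bag of cement: 32 × 9.81 = 313.9 N down at 2 m → arm 1.14 m, τ = 313.9 × 1.14 = 357.8 N·m clockwise.
Hanging mass: 37 × 9.81 = 363 N down at 2.7 m → arm 1.84 m, τ = 363 × 1.84 = 667.9 N·m clockwise.
Net load moment about support A = 1230 N·m clockwise.
Reaction R at support B is upward at 3.7 m, arm 2.84 m → moment R × 2.84 counterclockwise.
Στ = 0 ⇒ R × 2.84 = 1230 ⇒ R = 433 N.

R_B ≈ 433 N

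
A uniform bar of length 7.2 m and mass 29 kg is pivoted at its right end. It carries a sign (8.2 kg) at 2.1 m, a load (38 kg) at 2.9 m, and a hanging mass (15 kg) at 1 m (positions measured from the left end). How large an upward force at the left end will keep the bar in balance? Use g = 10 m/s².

F ≈ 559 N

Taking torques about the right end:
Beam weight: 29 × 10 = 290 N down at 3.6 m → arm 3.6 m, τ = 290 × 3.6 = 1044 N·m counterclockwise.
Sign: 8.2 × 10 = 82 N down at 2.1 m → arm 5.1 m, τ = 82 × 5.1 = 418.2 N·m counterclockwise.
Load: 38 × 10 = 380 N down at 2.9 m → arm 4.3 m, τ = 380 × 4.3 = 1634 N·m counterclockwise.
Hanging mass: 15 × 10 = 150 N down at 1 m → arm 6.2 m, τ = 150 × 6.2 = 930 N·m counterclockwise.
Net moment of the loads = 4026 N·m counterclockwise.
The upward force F acts at the left end, arm 7.2 m, giving F × 7.2 clockwise.
Στ = 0 ⇒ F × 7.2 = 4026 ⇒ F = 4026 / 7.2 = 559 N.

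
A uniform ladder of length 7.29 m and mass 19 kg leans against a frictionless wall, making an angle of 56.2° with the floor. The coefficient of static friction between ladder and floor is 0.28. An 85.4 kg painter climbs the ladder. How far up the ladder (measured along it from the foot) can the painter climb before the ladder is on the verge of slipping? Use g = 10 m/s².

Taking torques about the foot of the ladder:
Ladder weight 19×10 = 190 N acts at 3.645 m along the ladder; its horizontal arm is 3.645·cos56.2° = 2.028 m → τ = 385.3 N·m clockwise.
Painter weight 85.4×10 = 854 N at distance d → arm d·cos56.2° → τ = 854·d·0.5563 clockwise.
Wall normal N at the top has arm L sinθ = 6.058 m counterclockwise, so Στ = 0 gives N·6.058 = 385.3 + 475.1·d.
ΣFy = 0 ⇒ N_floor = 1044 N, so the maximum friction is μ_s·N_floor = 0.28×1044 = 292.3 N. ΣFx = 0 ⇒ N_wall = f, so at the slipping point N = 292.3 N.
Substituting: 292.3×6.058 = 385.3 + 475.1·d ⇒ d = (1771 − 385.3) / 475.1 = 2.92 m.

d ≈ 2.92 m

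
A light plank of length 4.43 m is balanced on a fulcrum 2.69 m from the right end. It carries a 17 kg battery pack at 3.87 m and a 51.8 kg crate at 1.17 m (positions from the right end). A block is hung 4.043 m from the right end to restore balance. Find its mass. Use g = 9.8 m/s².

About the fulcrum (at 2.69 m from the right end):
Battery pack: 17 × 9.8 = 166.6 N down at 3.87 m → arm 1.18 m, τ = 166.6 × 1.18 = 196.6 N·m counterclockwise.
Crate: 51.8 × 9.8 = 507.6 N down at 1.17 m → arm 1.52 m, τ = 507.6 × 1.52 = 771.6 N·m clockwise.
Net moment of known loads = 575 N·m clockwise.
An unknown mass m at 4.043 m has arm 1.353 m; its moment is m·g·1.353 counterclockwise.
Στ = 0 ⇒ m × 9.8 × 1.353 = 575 ⇒ m = 575 / (9.8 × 1.353) = 43.4 kg.

m ≈ 43.4 kg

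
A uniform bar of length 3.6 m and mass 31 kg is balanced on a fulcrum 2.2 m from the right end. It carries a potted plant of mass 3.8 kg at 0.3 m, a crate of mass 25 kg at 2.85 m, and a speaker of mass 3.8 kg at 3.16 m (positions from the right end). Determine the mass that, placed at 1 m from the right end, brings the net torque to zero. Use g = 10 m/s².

About the fulcrum (at 2.2 m from the right end):
Beam weight: 31 × 10 = 310 N down at 1.8 m → arm 0.4 m, τ = 310 × 0.4 = 124 N·m clockwise.
Potted plant: 3.8 × 10 = 38 N down at 0.3 m → arm 1.9 m, τ = 38 × 1.9 = 72.2 N·m clockwise.
Crate: 25 × 10 = 250 N down at 2.85 m → arm 0.65 m, τ = 250 × 0.65 = 162.5 N·m counterclockwise.
Speaker: 3.8 × 10 = 38 N down at 3.16 m → arm 0.96 m, τ = 38 × 0.96 = 36.48 N·m counterclockwise.
Net moment of known loads = 2.78 N·m counterclockwise.
An unknown mass m at 1 m has arm 1.2 m; its moment is m·g·1.2 clockwise.
For rotational equilibrium, m × 10 × 1.2 = 2.78, so m = 2.78 / (10 × 1.2) = 0.232 kg.

m ≈ 0.232 kg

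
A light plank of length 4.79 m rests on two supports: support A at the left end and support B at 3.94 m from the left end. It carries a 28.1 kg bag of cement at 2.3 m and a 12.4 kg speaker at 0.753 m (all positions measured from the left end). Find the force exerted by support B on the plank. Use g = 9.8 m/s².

R_B ≈ 184 N

Choose support A as the axis so its reaction then has zero moment arm.
Bag of cement: 28.1 × 9.8 = 275.4 N down at 2.3 m → arm 2.3 m, τ = 275.4 × 2.3 = 633.4 N·m clockwise.
Speaker: 12.4 × 9.8 = 121.5 N down at 0.753 m → arm 0.753 m, τ = 121.5 × 0.753 = 91.49 N·m clockwise.
Net load moment about support A = 724.9 N·m clockwise.
Reaction R at support B is upward at 3.94 m, arm 3.94 m → moment R × 3.94 counterclockwise.
Στ = 0 ⇒ R × 3.94 = 724.9 ⇒ R = 184 N.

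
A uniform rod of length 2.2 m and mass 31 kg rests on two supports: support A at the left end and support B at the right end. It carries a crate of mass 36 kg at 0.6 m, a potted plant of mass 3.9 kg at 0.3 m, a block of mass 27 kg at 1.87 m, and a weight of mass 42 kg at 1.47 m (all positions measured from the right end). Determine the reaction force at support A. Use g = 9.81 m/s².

R_A ≈ 754 N

About support B:
Beam weight: 31 × 9.81 = 304.1 N down at 1.1 m → arm 1.1 m, τ = 304.1 × 1.1 = 334.5 N·m counterclockwise.
Crate: 36 × 9.81 = 353.2 N down at 0.6 m → arm 0.6 m, τ = 353.2 × 0.6 = 211.9 N·m counterclockwise.
Potted plant: 3.9 × 9.81 = 38.26 N down at 0.3 m → arm 0.3 m, τ = 38.26 × 0.3 = 11.48 N·m counterclockwise.
Block: 27 × 9.81 = 264.9 N down at 1.87 m → arm 1.87 m, τ = 264.9 × 1.87 = 495.4 N·m counterclockwise.
Weight: 42 × 9.81 = 412 N down at 1.47 m → arm 1.47 m, τ = 412 × 1.47 = 605.6 N·m counterclockwise.
Net load moment about support B = 1659 N·m counterclockwise.
Reaction R at support A is upward at 2.2 m, arm 2.2 m → moment R × 2.2 clockwise.
Στ = 0 ⇒ R × 2.2 = 1659 ⇒ R = 754 N.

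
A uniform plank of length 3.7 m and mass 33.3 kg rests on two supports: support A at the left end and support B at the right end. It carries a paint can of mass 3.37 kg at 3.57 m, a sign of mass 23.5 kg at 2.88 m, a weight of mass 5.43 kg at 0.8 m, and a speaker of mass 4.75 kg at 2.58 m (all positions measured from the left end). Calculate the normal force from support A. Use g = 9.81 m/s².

R_A ≈ 271 N

Taking torques about support B:
Beam weight: 33.3 × 9.81 = 326.7 N down at 1.85 m → arm 1.85 m, τ = 326.7 × 1.85 = 604.4 N·m counterclockwise.
Paint can: 3.37 × 9.81 = 33.06 N down at 3.57 m → arm 0.13 m, τ = 33.06 × 0.13 = 4.298 N·m counterclockwise.
Sign: 23.5 × 9.81 = 230.5 N down at 2.88 m → arm 0.82 m, τ = 230.5 × 0.82 = 189 N·m counterclockwise.
Weight: 5.43 × 9.81 = 53.27 N down at 0.8 m → arm 2.9 m, τ = 53.27 × 2.9 = 154.5 N·m counterclockwise.
Speaker: 4.75 × 9.81 = 46.6 N down at 2.58 m → arm 1.12 m, τ = 46.6 × 1.12 = 52.19 N·m counterclockwise.
Net load moment about support B = 1004 N·m counterclockwise.
Reaction R at support A is upward at 0 m, arm 3.7 m → moment R × 3.7 clockwise.
Setting net torque to zero: R × 3.7 = 1004 → R = 271 N.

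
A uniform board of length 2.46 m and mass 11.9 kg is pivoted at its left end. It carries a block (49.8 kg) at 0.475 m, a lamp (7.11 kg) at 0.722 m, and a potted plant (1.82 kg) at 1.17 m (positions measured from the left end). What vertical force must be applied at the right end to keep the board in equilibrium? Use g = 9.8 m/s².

Taking torques about the left end:
Beam weight: 11.9 × 9.8 = 116.6 N down at 1.23 m → arm 1.23 m, τ = 116.6 × 1.23 = 143.4 N·m clockwise.
Block: 49.8 × 9.8 = 488 N down at 0.475 m → arm 0.475 m, τ = 488 × 0.475 = 231.8 N·m clockwise.
Lamp: 7.11 × 9.8 = 69.68 N down at 0.722 m → arm 0.722 m, τ = 69.68 × 0.722 = 50.31 N·m clockwise.
Potted plant: 1.82 × 9.8 = 17.84 N down at 1.17 m → arm 1.17 m, τ = 17.84 × 1.17 = 20.87 N·m clockwise.
Net moment of the loads = 446.4 N·m clockwise.
The upward force F acts at the right end, arm 2.46 m, giving F × 2.46 counterclockwise.
Balancing moments: F × 2.46 = 446.4, giving F = 446.4 / 2.46 = 181 N.

F ≈ 181 N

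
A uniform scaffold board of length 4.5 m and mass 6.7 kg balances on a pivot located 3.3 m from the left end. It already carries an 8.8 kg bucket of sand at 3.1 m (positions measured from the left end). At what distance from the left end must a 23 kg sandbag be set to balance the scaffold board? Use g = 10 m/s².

About the pivot (at 3.3 m from the left end):
Beam weight: 6.7 × 10 = 67 N down at 2.25 m → arm 1.05 m, τ = 67 × 1.05 = 70.35 N·m counterclockwise.
Bucket of sand: 8.8 × 10 = 88 N down at 3.1 m → arm 0.2 m, τ = 88 × 0.2 = 17.6 N·m counterclockwise.
Net moment of existing loads = 87.95 N·m counterclockwise.
The sandbag weighs 23 × 10 = 230 N and must supply an equal clockwise moment, so its lever arm about the pivot is 87.95 / 230 = 0.382 m.
That puts it at 3.3 + 0.382 = 3.68 m from the left end.

x ≈ 3.68 m from the left end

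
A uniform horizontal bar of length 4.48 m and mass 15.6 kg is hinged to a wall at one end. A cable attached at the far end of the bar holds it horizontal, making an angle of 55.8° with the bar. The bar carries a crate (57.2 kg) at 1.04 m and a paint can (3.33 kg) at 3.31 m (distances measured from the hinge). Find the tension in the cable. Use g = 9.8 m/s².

T ≈ 279 N

Sum moments about the hinge (the unknown hinge reaction has zero arm there).
Beam weight: 15.6 × 9.8 = 152.9 N down at 2.24 m → arm 2.24 m, τ = 152.9 × 2.24 = 342.5 N·m clockwise.
Crate: 57.2 × 9.8 = 560.6 N down at 1.04 m → arm 1.04 m, τ = 560.6 × 1.04 = 583 N·m clockwise.
Paint can: 3.33 × 9.8 = 32.63 N down at 3.31 m → arm 3.31 m, τ = 32.63 × 3.31 = 108 N·m clockwise.
Total clockwise load moment = 1034 N·m.
The cable tension T acts at 4.48 m; only its component perpendicular to the bar, T sinθ, produces torque. sin 55.8° = 0.8271.
Στ = 0 ⇒ T × 4.48 × 0.8271 = 1034 ⇒ T = 1034 / 3.705 = 279 N.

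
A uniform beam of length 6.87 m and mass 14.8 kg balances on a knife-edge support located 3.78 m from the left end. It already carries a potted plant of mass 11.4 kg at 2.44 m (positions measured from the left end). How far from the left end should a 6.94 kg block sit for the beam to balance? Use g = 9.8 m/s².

x ≈ 6.72 m from the left end

Take moments about the knife-edge support (at 3.78 m from the left end).
Beam weight: 14.8 × 9.8 = 145 N down at 3.435 m → arm 0.345 m, τ = 145 × 0.345 = 50.02 N·m counterclockwise.
Potted plant: 11.4 × 9.8 = 111.7 N down at 2.44 m → arm 1.34 m, τ = 111.7 × 1.34 = 149.7 N·m counterclockwise.
Net moment of existing loads = 199.7 N·m counterclockwise.
The block weighs 6.94 × 9.8 = 68.01 N and must supply an equal clockwise moment, so its lever arm about the knife-edge support is 199.7 / 68.01 = 2.94 m.
That puts it at 3.78 + 2.94 = 6.72 m from the left end.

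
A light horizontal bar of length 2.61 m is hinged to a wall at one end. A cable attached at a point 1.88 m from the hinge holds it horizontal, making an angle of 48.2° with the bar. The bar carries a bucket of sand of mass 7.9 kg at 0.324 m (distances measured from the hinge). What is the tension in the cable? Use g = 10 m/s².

T ≈ 18.3 N

Sum moments about the hinge (the unknown hinge reaction has zero arm there).
Bucket of sand: 7.9 × 10 = 79 N down at 0.324 m → arm 0.324 m, τ = 79 × 0.324 = 25.6 N·m clockwise.
Total clockwise load moment = 25.6 N·m.
The cable tension T acts at 1.88 m; only its component perpendicular to the bar, T sinθ, produces torque. sin 48.2° = 0.7455.
For rotational equilibrium, T × 1.88 × 0.7455 = 25.6, so T = 25.6 / 1.402 = 18.3 N.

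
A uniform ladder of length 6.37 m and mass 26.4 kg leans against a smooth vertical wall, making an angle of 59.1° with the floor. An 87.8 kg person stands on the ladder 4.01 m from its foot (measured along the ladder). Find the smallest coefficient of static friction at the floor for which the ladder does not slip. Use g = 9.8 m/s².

Choose the foot of the ladder as the axis so the floor normal and friction both act there and drop out.
Ladder weight 26.4×9.8 = 258.7 N acts at 3.185 m along the ladder; its horizontal arm is 3.185·cos59.1° = 1.636 m → τ = 423.2 N·m clockwise.
Person: 87.8×9.8 = 860.4 N at 4.01 m → arm 2.059 m → τ = 1772 N·m clockwise.
Wall normal N acts horizontally at the top; its moment arm is the height L sinθ = 6.37·sin59.1° = 5.466 m, counterclockwise.
Setting net torque to zero: N × 5.466 = 2195 → N = 401.6 N.
ΣFx = 0 ⇒ f = N_wall = 401.6 N. ΣFy = 0 ⇒ N_floor = 1119 N.
μ_min = f / N_floor = 401.6 / 1119 = 0.359.

μ_min ≈ 0.359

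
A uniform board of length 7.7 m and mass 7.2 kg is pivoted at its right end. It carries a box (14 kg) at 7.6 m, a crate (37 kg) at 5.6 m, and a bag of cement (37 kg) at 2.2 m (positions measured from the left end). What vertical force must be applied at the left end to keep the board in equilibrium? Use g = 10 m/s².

F ≈ 403 N

Taking torques about the right end:
Beam weight: 7.2 × 10 = 72 N down at 3.85 m → arm 3.85 m, τ = 72 × 3.85 = 277.2 N·m counterclockwise.
Box: 14 × 10 = 140 N down at 7.6 m → arm 0.1 m, τ = 140 × 0.1 = 14 N·m counterclockwise.
Crate: 37 × 10 = 370 N down at 5.6 m → arm 2.1 m, τ = 370 × 2.1 = 777 N·m counterclockwise.
Bag of cement: 37 × 10 = 370 N down at 2.2 m → arm 5.5 m, τ = 370 × 5.5 = 2035 N·m counterclockwise.
Net moment of the loads = 3103 N·m counterclockwise.
The upward force F acts at the left end, arm 7.7 m, giving F × 7.7 clockwise.
Setting net torque to zero: F × 7.7 = 3103 → F = 3103 / 7.7 = 403 N.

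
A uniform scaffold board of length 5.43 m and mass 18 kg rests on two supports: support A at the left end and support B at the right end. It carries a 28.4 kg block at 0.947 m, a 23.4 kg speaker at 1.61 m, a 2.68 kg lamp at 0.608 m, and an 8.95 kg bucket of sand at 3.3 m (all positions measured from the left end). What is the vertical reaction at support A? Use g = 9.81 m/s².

R_A ≈ 538 N

Choose support B as the axis so its reaction then has zero moment arm.
Beam weight: 18 × 9.81 = 176.6 N down at 2.715 m → arm 2.715 m, τ = 176.6 × 2.715 = 479.5 N·m counterclockwise.
Block: 28.4 × 9.81 = 278.6 N down at 0.947 m → arm 4.483 m, τ = 278.6 × 4.483 = 1249 N·m counterclockwise.
Speaker: 23.4 × 9.81 = 229.6 N down at 1.61 m → arm 3.82 m, τ = 229.6 × 3.82 = 877.1 N·m counterclockwise.
Lamp: 2.68 × 9.81 = 26.29 N down at 0.608 m → arm 4.822 m, τ = 26.29 × 4.822 = 126.8 N·m counterclockwise.
Bucket of sand: 8.95 × 9.81 = 87.8 N down at 3.3 m → arm 2.13 m, τ = 87.8 × 2.13 = 187 N·m counterclockwise.
Net load moment about support B = 2919 N·m counterclockwise.
Reaction R at support A is upward at 0 m, arm 5.43 m → moment R × 5.43 clockwise.
For rotational equilibrium, R × 5.43 = 2919, so R = 538 N.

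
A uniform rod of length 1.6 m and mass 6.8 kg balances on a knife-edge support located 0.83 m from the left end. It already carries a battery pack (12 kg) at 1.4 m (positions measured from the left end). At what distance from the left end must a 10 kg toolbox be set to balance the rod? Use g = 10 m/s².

Taking torques about the knife-edge support (at 0.83 m from the left end):
Beam weight: 6.8 × 10 = 68 N down at 0.8 m → arm 0.03 m, τ = 68 × 0.03 = 2.04 N·m counterclockwise.
Battery pack: 12 × 10 = 120 N down at 1.4 m → arm 0.57 m, τ = 120 × 0.57 = 68.4 N·m clockwise.
Net moment of existing loads = 66.36 N·m clockwise.
The toolbox weighs 10 × 10 = 100 N and must supply an equal counterclockwise moment, so its lever arm about the knife-edge support is 66.36 / 100 = 0.664 m.
That puts it at 0.83 − 0.664 = 0.166 m from the left end.

x ≈ 0.166 m from the left end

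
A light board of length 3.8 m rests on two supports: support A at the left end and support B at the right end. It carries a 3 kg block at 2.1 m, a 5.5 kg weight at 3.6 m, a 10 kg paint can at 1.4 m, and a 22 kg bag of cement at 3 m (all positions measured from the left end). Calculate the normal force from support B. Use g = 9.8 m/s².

R_B ≈ 274 N

Choose support A as the axis so its reaction then has zero moment arm.
Block: 3 × 9.8 = 29.4 N down at 2.1 m → arm 2.1 m, τ = 29.4 × 2.1 = 61.74 N·m clockwise.
Weight: 5.5 × 9.8 = 53.9 N down at 3.6 m → arm 3.6 m, τ = 53.9 × 3.6 = 194 N·m clockwise.
Paint can: 10 × 9.8 = 98 N down at 1.4 m → arm 1.4 m, τ = 98 × 1.4 = 137.2 N·m clockwise.
Bag of cement: 22 × 9.8 = 215.6 N down at 3 m → arm 3 m, τ = 215.6 × 3 = 646.8 N·m clockwise.
Net load moment about support A = 1040 N·m clockwise.
Reaction R at support B is upward at 3.8 m, arm 3.8 m → moment R × 3.8 counterclockwise.
Στ = 0 ⇒ R × 3.8 = 1040 ⇒ R = 274 N.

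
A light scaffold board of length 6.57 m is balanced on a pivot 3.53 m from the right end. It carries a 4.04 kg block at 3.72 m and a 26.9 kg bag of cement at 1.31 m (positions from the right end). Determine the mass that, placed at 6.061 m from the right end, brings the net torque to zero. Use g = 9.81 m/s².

Taking torques about the pivot (at 3.53 m from the right end):
Block: 4.04 × 9.81 = 39.63 N down at 3.72 m → arm 0.19 m, τ = 39.63 × 0.19 = 7.53 N·m counterclockwise.
Bag of cement: 26.9 × 9.81 = 263.9 N down at 1.31 m → arm 2.22 m, τ = 263.9 × 2.22 = 585.9 N·m clockwise.
Net moment of known loads = 578.4 N·m clockwise.
An unknown mass m at 6.061 m has arm 2.531 m; its moment is m·g·2.531 counterclockwise.
Balancing moments: m × 9.81 × 2.531 = 578.4, giving m = 578.4 / (9.81 × 2.531) = 23.3 kg.

m ≈ 23.3 kg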